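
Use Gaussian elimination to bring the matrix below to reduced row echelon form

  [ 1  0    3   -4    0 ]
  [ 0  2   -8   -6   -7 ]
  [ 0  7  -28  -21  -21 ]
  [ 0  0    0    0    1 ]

[[1, 0, 3, -4, 0], [0, 1, -4, -3, 0], [0, 0, 0, 0, 1], [0, 0, 0, 0, 0]]

R2 -> 1/2·R2
R3 -> R3 − 7·R2
R3 -> 2/7·R3
R4 -> R4 − R3
R2 -> R2 + 7/2·R3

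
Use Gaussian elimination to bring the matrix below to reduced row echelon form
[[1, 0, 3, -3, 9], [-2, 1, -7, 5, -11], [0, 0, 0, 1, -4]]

Add 2 times R1 to R2.
  [ 1  0   3  -3   9 ]
  [ 0  1  -1  -1   7 ]
  [ 0  0   0   1  -4 ]
Add R3 to R2.
  [ 1  0   3  -3   9 ]
  [ 0  1  -1   0   3 ]
  [ 0  0   0   1  -4 ]
Add 3 times R3 to R1.
  [ 1  0   3  0  -3 ]
  [ 0  1  -1  0   3 ]
  [ 0  0   0  1  -4 ]

[[1, 0, 3, 0, -3], [0, 1, -1, 0, 3], [0, 0, 0, 1, -4]]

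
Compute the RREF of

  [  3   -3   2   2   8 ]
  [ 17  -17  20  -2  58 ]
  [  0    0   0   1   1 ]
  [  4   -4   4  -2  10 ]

[[1, -1, 0, 0, 0], [0, 0, 1, 0, 3], [0, 0, 0, 1, 1], [0, 0, 0, 0, 0]]

r1 → 1/3·r1
  [  1   -1  2/3  2/3  8/3 ]
  [ 17  -17   20   -2   58 ]
  [  0    0    0    1    1 ]
  [  4   -4    4   -2   10 ]
r2 → r2 − 17·r1
  [ 1  -1   2/3    2/3   8/3 ]
  [ 0   0  26/3  -40/3  38/3 ]
  [ 0   0     0      1     1 ]
  [ 4  -4     4     -2    10 ]
r4 → r4 − 4·r1
  [ 1  -1   2/3    2/3   8/3 ]
  [ 0   0  26/3  -40/3  38/3 ]
  [ 0   0     0      1     1 ]
  [ 0   0   4/3  -14/3  -2/3 ]
r2 → 3/26·r2
  [ 1  -1  2/3     2/3    8/3 ]
  [ 0   0    1  -20/13  19/13 ]
  [ 0   0    0       1      1 ]
  [ 0   0  4/3   -14/3   -2/3 ]
r4 → r4 − 4/3·r2
  [ 1  -1  2/3     2/3     8/3 ]
  [ 0   0    1  -20/13   19/13 ]
  [ 0   0    0       1       1 ]
  [ 0   0    0  -34/13  -34/13 ]
r4 → r4 + 34/13·r3
  [ 1  -1  2/3     2/3    8/3 ]
  [ 0   0    1  -20/13  19/13 ]
  [ 0   0    0       1      1 ]
  [ 0   0    0       0      0 ]
r2 → r2 + 20/13·r3
  [ 1  -1  2/3  2/3  8/3 ]
  [ 0   0    1    0    3 ]
  [ 0   0    0    1    1 ]
  [ 0   0    0    0    0 ]
r1 → r1 − 2/3·r3
  [ 1  -1  2/3  0  2 ]
  [ 0   0    1  0  3 ]
  [ 0   0    0  1  1 ]
  [ 0   0    0  0  0 ]
r1 → r1 − 2/3·r2
  [ 1  -1  0  0  0 ]
  [ 0   0  1  0  3 ]
  [ 0   0  0  1  1 ]
  [ 0   0  0  0  0 ]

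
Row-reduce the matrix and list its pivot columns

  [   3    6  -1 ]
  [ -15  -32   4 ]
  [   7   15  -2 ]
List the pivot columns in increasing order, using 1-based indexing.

1, 2, 3

Multiply ρ1 by 1/3.
  [   1    2  -1/3 ]
  [ -15  -32     4 ]
  [   7   15    -2 ]
Add 15 times ρ1 to ρ2.
  [ 1   2  -1/3 ]
  [ 0  -2    -1 ]
  [ 7  15    -2 ]
Subtract 7 times ρ1 from ρ3.
  [ 1   2  -1/3 ]
  [ 0  -2    -1 ]
  [ 0   1   1/3 ]
Multiply ρ2 by -1/2.
  [ 1  2  -1/3 ]
  [ 0  1   1/2 ]
  [ 0  1   1/3 ]
Subtract ρ2 from ρ3.
  [ 1  2  -1/3 ]
  [ 0  1   1/2 ]
  [ 0  0  -1/6 ]
Multiply ρ3 by -6.
  [ 1  2  -1/3 ]
  [ 0  1   1/2 ]
  [ 0  0     1 ]
Subtract 1/2 times ρ3 from ρ2.
  [ 1  2  -1/3 ]
  [ 0  1     0 ]
  [ 0  0     1 ]
Add 1/3 times ρ3 to ρ1.
  [ 1  2  0 ]
  [ 0  1  0 ]
  [ 0  0  1 ]
Subtract 2 times ρ2 from ρ1.
  [ 1  0  0 ]
  [ 0  1  0 ]
  [ 0  0  1 ]
Pivot columns are the columns containing a leading 1.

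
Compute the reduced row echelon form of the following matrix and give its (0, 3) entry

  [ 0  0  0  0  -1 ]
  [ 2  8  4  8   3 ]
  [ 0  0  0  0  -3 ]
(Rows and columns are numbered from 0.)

4

ρ1 <-> ρ2
  [ 2  8  4  8   3 ]
  [ 0  0  0  0  -1 ]
  [ 0  0  0  0  -3 ]
ρ1 → 1/2·ρ1
  [ 1  4  2  4  3/2 ]
  [ 0  0  0  0   -1 ]
  [ 0  0  0  0   -3 ]
ρ2 → -1·ρ2
  [ 1  4  2  4  3/2 ]
  [ 0  0  0  0    1 ]
  [ 0  0  0  0   -3 ]
ρ3 → ρ3 + 3·ρ2
  [ 1  4  2  4  3/2 ]
  [ 0  0  0  0    1 ]
  [ 0  0  0  0    0 ]
ρ1 → ρ1 − 3/2·ρ2
  [ 1  4  2  4  0 ]
  [ 0  0  0  0  1 ]
  [ 0  0  0  0  0 ]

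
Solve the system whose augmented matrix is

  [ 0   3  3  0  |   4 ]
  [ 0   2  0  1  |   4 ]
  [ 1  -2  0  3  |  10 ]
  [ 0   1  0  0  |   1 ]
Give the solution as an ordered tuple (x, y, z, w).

Swap r1 and r3.
Multiply r2 by 1/2.
Subtract 3 times r2 from r3.
Subtract r2 from r4.
Multiply r3 by 1/3.
Multiply r4 by -2.
Add 1/2 times r4 to r3.
Subtract 1/2 times r4 from r2.
Subtract 3 times r4 from r1.
Add 2 times r2 to r1.
Reading off the last column: x = 6, y = 1, z = 1/3, w = 2.

(6, 1, 1/3, 2)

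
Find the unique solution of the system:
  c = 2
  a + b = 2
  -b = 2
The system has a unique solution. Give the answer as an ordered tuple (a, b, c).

(4, -2, 2)

Form the augmented matrix and row-reduce:
  [ 0   0  1  |  2 ]
  [ 1   1  0  |  2 ]
  [ 0  -1  0  |  2 ]
R1 <-> R2
  [ 1   1  0  |  2 ]
  [ 0   0  1  |  2 ]
  [ 0  -1  0  |  2 ]
R2 <-> R3
  [ 1   1  0  |  2 ]
  [ 0  -1  0  |  2 ]
  [ 0   0  1  |  2 ]
R2 -> -1·R2
  [ 1  1  0  |   2 ]
  [ 0  1  0  |  -2 ]
  [ 0  0  1  |   2 ]
R1 -> R1 − R2
  [ 1  0  0  |   4 ]
  [ 0  1  0  |  -2 ]
  [ 0  0  1  |   2 ]
Reading off the last column: a = 4, b = -2, c = 2.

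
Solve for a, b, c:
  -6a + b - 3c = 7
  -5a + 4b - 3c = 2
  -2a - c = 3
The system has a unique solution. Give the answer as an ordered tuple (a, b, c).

(1, -2, -5)

Form the augmented matrix and row-reduce:
  [ -6  1  -3  |  7 ]
  [ -5  4  -3  |  2 ]
  [ -2  0  -1  |  3 ]
R1 → -1/6·R1
  [  1  -1/6  1/2  |  -7/6 ]
  [ -5     4   -3  |     2 ]
  [ -2     0   -1  |     3 ]
R2 → R2 + 5·R1
  [  1  -1/6   1/2  |   -7/6 ]
  [  0  19/6  -1/2  |  -23/6 ]
  [ -2     0    -1  |      3 ]
R3 → R3 + 2·R1
  [ 1  -1/6   1/2  |   -7/6 ]
  [ 0  19/6  -1/2  |  -23/6 ]
  [ 0  -1/3     0  |    2/3 ]
R2 → 6/19·R2
  [ 1  -1/6    1/2  |    -7/6 ]
  [ 0     1  -3/19  |  -23/19 ]
  [ 0  -1/3      0  |     2/3 ]
R3 → R3 + 1/3·R2
  [ 1  -1/6    1/2  |    -7/6 ]
  [ 0     1  -3/19  |  -23/19 ]
  [ 0     0  -1/19  |    5/19 ]
R3 → -19·R3
  [ 1  -1/6    1/2  |    -7/6 ]
  [ 0     1  -3/19  |  -23/19 ]
  [ 0     0      1  |      -5 ]
R2 → R2 + 3/19·R3
  [ 1  -1/6  1/2  |  -7/6 ]
  [ 0     1    0  |    -2 ]
  [ 0     0    1  |    -5 ]
R1 → R1 − 1/2·R3
  [ 1  -1/6  0  |  4/3 ]
  [ 0     1  0  |   -2 ]
  [ 0     0  1  |   -5 ]
R1 → R1 + 1/6·R2
  [ 1  0  0  |   1 ]
  [ 0  1  0  |  -2 ]
  [ 0  0  1  |  -5 ]
Reading off the last column: a = 1, b = -2, c = -5.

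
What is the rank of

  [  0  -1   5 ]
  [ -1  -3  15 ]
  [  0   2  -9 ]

ρ1 <=> ρ2
  [ -1  -3  15 ]
  [  0  -1   5 ]
  [  0   2  -9 ]
ρ1 → -1·ρ1
  [ 1   3  -15 ]
  [ 0  -1    5 ]
  [ 0   2   -9 ]
ρ2 → -1·ρ2
  [ 1  3  -15 ]
  [ 0  1   -5 ]
  [ 0  2   -9 ]
ρ3 → ρ3 − 2·ρ2
  [ 1  3  -15 ]
  [ 0  1   -5 ]
  [ 0  0    1 ]
ρ2 → ρ2 + 5·ρ3
  [ 1  3  -15 ]
  [ 0  1    0 ]
  [ 0  0    1 ]
ρ1 → ρ1 + 15·ρ3
  [ 1  3  0 ]
  [ 0  1  0 ]
  [ 0  0  1 ]
ρ1 → ρ1 − 3·ρ2
  [ 1  0  0 ]
  [ 0  1  0 ]
  [ 0  0  1 ]
The reduced form has 3 nonzero rows.

rank = 3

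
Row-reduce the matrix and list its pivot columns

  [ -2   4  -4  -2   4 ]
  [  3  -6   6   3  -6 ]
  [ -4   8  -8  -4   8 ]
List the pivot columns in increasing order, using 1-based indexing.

1

Multiply R1 by -1/2.
  [  1  -2   2   1  -2 ]
  [  3  -6   6   3  -6 ]
  [ -4   8  -8  -4   8 ]
Subtract 3 times R1 from R2.
  [  1  -2   2   1  -2 ]
  [  0   0   0   0   0 ]
  [ -4   8  -8  -4   8 ]
Add 4 times R1 to R3.
  [ 1  -2  2  1  -2 ]
  [ 0   0  0  0   0 ]
  [ 0   0  0  0   0 ]
Pivot columns are the columns containing a leading 1.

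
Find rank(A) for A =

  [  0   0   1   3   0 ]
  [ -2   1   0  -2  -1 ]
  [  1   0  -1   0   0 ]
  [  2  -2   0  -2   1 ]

rank = 4

R1 ↔ R2
  [ -2   1   0  -2  -1 ]
  [  0   0   1   3   0 ]
  [  1   0  -1   0   0 ]
  [  2  -2   0  -2   1 ]
R1 ← -1/2·R1
  [ 1  -1/2   0   1  1/2 ]
  [ 0     0   1   3    0 ]
  [ 1     0  -1   0    0 ]
  [ 2    -2   0  -2    1 ]
R3 ← R3 − R1
  [ 1  -1/2   0   1   1/2 ]
  [ 0     0   1   3     0 ]
  [ 0   1/2  -1  -1  -1/2 ]
  [ 2    -2   0  -2     1 ]
R4 ← R4 − 2·R1
  [ 1  -1/2   0   1   1/2 ]
  [ 0     0   1   3     0 ]
  [ 0   1/2  -1  -1  -1/2 ]
  [ 0    -1   0  -4     0 ]
R2 ↔ R3
  [ 1  -1/2   0   1   1/2 ]
  [ 0   1/2  -1  -1  -1/2 ]
  [ 0     0   1   3     0 ]
  [ 0    -1   0  -4     0 ]
R2 ← 2·R2
  [ 1  -1/2   0   1  1/2 ]
  [ 0     1  -2  -2   -1 ]
  [ 0     0   1   3    0 ]
  [ 0    -1   0  -4    0 ]
R4 ← R4 + R2
  [ 1  -1/2   0   1  1/2 ]
  [ 0     1  -2  -2   -1 ]
  [ 0     0   1   3    0 ]
  [ 0     0  -2  -6   -1 ]
R4 ← R4 + 2·R3
  [ 1  -1/2   0   1  1/2 ]
  [ 0     1  -2  -2   -1 ]
  [ 0     0   1   3    0 ]
  [ 0     0   0   0   -1 ]
R4 ← -1·R4
  [ 1  -1/2   0   1  1/2 ]
  [ 0     1  -2  -2   -1 ]
  [ 0     0   1   3    0 ]
  [ 0     0   0   0    1 ]
R2 ← R2 + R4
  [ 1  -1/2   0   1  1/2 ]
  [ 0     1  -2  -2    0 ]
  [ 0     0   1   3    0 ]
  [ 0     0   0   0    1 ]
R1 ← R1 − 1/2·R4
  [ 1  -1/2   0   1  0 ]
  [ 0     1  -2  -2  0 ]
  [ 0     0   1   3  0 ]
  [ 0     0   0   0  1 ]
R2 ← R2 + 2·R3
  [ 1  -1/2  0  1  0 ]
  [ 0     1  0  4  0 ]
  [ 0     0  1  3  0 ]
  [ 0     0  0  0  1 ]
R1 ← R1 + 1/2·R2
  [ 1  0  0  3  0 ]
  [ 0  1  0  4  0 ]
  [ 0  0  1  3  0 ]
  [ 0  0  0  0  1 ]
The reduced form has 4 nonzero rows.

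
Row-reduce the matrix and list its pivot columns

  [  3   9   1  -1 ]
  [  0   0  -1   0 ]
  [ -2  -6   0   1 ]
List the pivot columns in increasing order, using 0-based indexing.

0, 2, 3

r1 := 1/3·r1
r3 := r3 + 2·r1
r2 := -1·r2
r3 := r3 − 2/3·r2
r3 := 3·r3
r1 := r1 + 1/3·r3
r1 := r1 − 1/3·r2
Pivot columns are the columns containing a leading 1.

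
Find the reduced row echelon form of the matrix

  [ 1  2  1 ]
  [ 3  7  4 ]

[[1, 0, -1], [0, 1, 1]]

R2 ← R2 − 3·R1
R1 ← R1 − 2·R2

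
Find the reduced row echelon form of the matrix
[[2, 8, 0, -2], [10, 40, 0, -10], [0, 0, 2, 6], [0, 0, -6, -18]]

[[1, 4, 0, -1], [0, 0, 1, 3], [0, 0, 0, 0], [0, 0, 0, 0]]

Multiply R1 by 1/2.
  [  1   4   0   -1 ]
  [ 10  40   0  -10 ]
  [  0   0   2    6 ]
  [  0   0  -6  -18 ]
Subtract 10 times R1 from R2.
  [ 1  4   0   -1 ]
  [ 0  0   0    0 ]
  [ 0  0   2    6 ]
  [ 0  0  -6  -18 ]
Swap R2 and R3.
  [ 1  4   0   -1 ]
  [ 0  0   2    6 ]
  [ 0  0   0    0 ]
  [ 0  0  -6  -18 ]
Multiply R2 by 1/2.
  [ 1  4   0   -1 ]
  [ 0  0   1    3 ]
  [ 0  0   0    0 ]
  [ 0  0  -6  -18 ]
Add 6 times R2 to R4.
  [ 1  4  0  -1 ]
  [ 0  0  1   3 ]
  [ 0  0  0   0 ]
  [ 0  0  0   0 ]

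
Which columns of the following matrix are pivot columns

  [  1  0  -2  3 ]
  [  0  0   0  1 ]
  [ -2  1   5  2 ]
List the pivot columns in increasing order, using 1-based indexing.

1, 2, 4

R3 ← R3 + 2·R1
  [ 1  0  -2  3 ]
  [ 0  0   0  1 ]
  [ 0  1   1  8 ]
R2 <-> R3
  [ 1  0  -2  3 ]
  [ 0  1   1  8 ]
  [ 0  0   0  1 ]
R2 ← R2 − 8·R3
  [ 1  0  -2  3 ]
  [ 0  1   1  0 ]
  [ 0  0   0  1 ]
R1 ← R1 − 3·R3
  [ 1  0  -2  0 ]
  [ 0  1   1  0 ]
  [ 0  0   0  1 ]
Pivot columns are the columns containing a leading 1.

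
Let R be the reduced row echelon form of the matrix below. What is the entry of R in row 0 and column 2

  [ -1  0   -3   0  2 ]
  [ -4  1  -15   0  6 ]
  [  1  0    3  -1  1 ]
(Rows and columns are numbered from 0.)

3

R1 -> -1·R1
R2 -> R2 + 4·R1
R3 -> R3 − R1
R3 -> -1·R3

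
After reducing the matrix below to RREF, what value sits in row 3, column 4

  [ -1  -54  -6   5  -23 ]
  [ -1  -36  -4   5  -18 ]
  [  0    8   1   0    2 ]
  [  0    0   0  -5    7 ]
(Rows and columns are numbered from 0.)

ρ1 := -1·ρ1
  [  1   54   6  -5   23 ]
  [ -1  -36  -4   5  -18 ]
  [  0    8   1   0    2 ]
  [  0    0   0  -5    7 ]
ρ2 := ρ2 + ρ1
  [ 1  54  6  -5  23 ]
  [ 0  18  2   0   5 ]
  [ 0   8  1   0   2 ]
  [ 0   0  0  -5   7 ]
ρ2 := 1/18·ρ2
  [ 1  54    6  -5    23 ]
  [ 0   1  1/9   0  5/18 ]
  [ 0   8    1   0     2 ]
  [ 0   0    0  -5     7 ]
ρ3 := ρ3 − 8·ρ2
  [ 1  54    6  -5    23 ]
  [ 0   1  1/9   0  5/18 ]
  [ 0   0  1/9   0  -2/9 ]
  [ 0   0    0  -5     7 ]
ρ3 := 9·ρ3
  [ 1  54    6  -5    23 ]
  [ 0   1  1/9   0  5/18 ]
  [ 0   0    1   0    -2 ]
  [ 0   0    0  -5     7 ]
ρ4 := -1/5·ρ4
  [ 1  54    6  -5    23 ]
  [ 0   1  1/9   0  5/18 ]
  [ 0   0    1   0    -2 ]
  [ 0   0    0   1  -7/5 ]
ρ1 := ρ1 + 5·ρ4
  [ 1  54    6  0    16 ]
  [ 0   1  1/9  0  5/18 ]
  [ 0   0    1  0    -2 ]
  [ 0   0    0  1  -7/5 ]
ρ2 := ρ2 − 1/9·ρ3
  [ 1  54  6  0    16 ]
  [ 0   1  0  0   1/2 ]
  [ 0   0  1  0    -2 ]
  [ 0   0  0  1  -7/5 ]
ρ1 := ρ1 − 6·ρ3
  [ 1  54  0  0    28 ]
  [ 0   1  0  0   1/2 ]
  [ 0   0  1  0    -2 ]
  [ 0   0  0  1  -7/5 ]
ρ1 := ρ1 − 54·ρ2
  [ 1  0  0  0     1 ]
  [ 0  1  0  0   1/2 ]
  [ 0  0  1  0    -2 ]
  [ 0  0  0  1  -7/5 ]

-7/5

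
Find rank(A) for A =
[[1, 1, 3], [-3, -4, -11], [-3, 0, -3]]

rank = 2

r2 := r2 + 3·r1
  [  1   1   3 ]
  [  0  -1  -2 ]
  [ -3   0  -3 ]
r3 := r3 + 3·r1
  [ 1   1   3 ]
  [ 0  -1  -2 ]
  [ 0   3   6 ]
r2 := -1·r2
  [ 1  1  3 ]
  [ 0  1  2 ]
  [ 0  3  6 ]
r3 := r3 − 3·r2
  [ 1  1  3 ]
  [ 0  1  2 ]
  [ 0  0  0 ]
r1 := r1 − r2
  [ 1  0  1 ]
  [ 0  1  2 ]
  [ 0  0  0 ]
The reduced form has 2 nonzero rows.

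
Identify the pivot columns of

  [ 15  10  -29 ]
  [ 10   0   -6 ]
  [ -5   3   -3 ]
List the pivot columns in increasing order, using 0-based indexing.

r1 ← 1/15·r1
  [  1  2/3  -29/15 ]
  [ 10    0      -6 ]
  [ -5    3      -3 ]
r2 ← r2 − 10·r1
  [  1    2/3  -29/15 ]
  [  0  -20/3    40/3 ]
  [ -5      3      -3 ]
r3 ← r3 + 5·r1
  [ 1    2/3  -29/15 ]
  [ 0  -20/3    40/3 ]
  [ 0   19/3   -38/3 ]
r2 ← -3/20·r2
  [ 1   2/3  -29/15 ]
  [ 0     1      -2 ]
  [ 0  19/3   -38/3 ]
r3 ← r3 − 19/3·r2
  [ 1  2/3  -29/15 ]
  [ 0    1      -2 ]
  [ 0    0       0 ]
r1 ← r1 − 2/3·r2
  [ 1  0  -3/5 ]
  [ 0  1    -2 ]
  [ 0  0     0 ]
Pivot columns are the columns containing a leading 1.

0, 1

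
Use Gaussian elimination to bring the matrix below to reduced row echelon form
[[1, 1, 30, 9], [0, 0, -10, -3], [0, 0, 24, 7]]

[[1, 1, 0, 0], [0, 0, 1, 0], [0, 0, 0, 1]]

R2 ← -1/10·R2
  [ 1  1  30     9 ]
  [ 0  0   1  3/10 ]
  [ 0  0  24     7 ]
R3 ← R3 − 24·R2
  [ 1  1  30     9 ]
  [ 0  0   1  3/10 ]
  [ 0  0   0  -1/5 ]
R3 ← -5·R3
  [ 1  1  30     9 ]
  [ 0  0   1  3/10 ]
  [ 0  0   0     1 ]
R2 ← R2 − 3/10·R3
  [ 1  1  30  9 ]
  [ 0  0   1  0 ]
  [ 0  0   0  1 ]
R1 ← R1 − 9·R3
  [ 1  1  30  0 ]
  [ 0  0   1  0 ]
  [ 0  0   0  1 ]
R1 ← R1 − 30·R2
  [ 1  1  0  0 ]
  [ 0  0  1  0 ]
  [ 0  0  0  1 ]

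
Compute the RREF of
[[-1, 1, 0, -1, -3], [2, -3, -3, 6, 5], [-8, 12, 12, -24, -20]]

R1 -> -1·R1
  [  1  -1   0    1    3 ]
  [  2  -3  -3    6    5 ]
  [ -8  12  12  -24  -20 ]
R2 -> R2 − 2·R1
  [  1  -1   0    1    3 ]
  [  0  -1  -3    4   -1 ]
  [ -8  12  12  -24  -20 ]
R3 -> R3 + 8·R1
  [ 1  -1   0    1   3 ]
  [ 0  -1  -3    4  -1 ]
  [ 0   4  12  -16   4 ]
R2 -> -1·R2
  [ 1  -1   0    1  3 ]
  [ 0   1   3   -4  1 ]
  [ 0   4  12  -16  4 ]
R3 -> R3 − 4·R2
  [ 1  -1  0   1  3 ]
  [ 0   1  3  -4  1 ]
  [ 0   0  0   0  0 ]
R1 -> R1 + R2
  [ 1  0  3  -3  4 ]
  [ 0  1  3  -4  1 ]
  [ 0  0  0   0  0 ]

[[1, 0, 3, -3, 4], [0, 1, 3, -4, 1], [0, 0, 0, 0, 0]]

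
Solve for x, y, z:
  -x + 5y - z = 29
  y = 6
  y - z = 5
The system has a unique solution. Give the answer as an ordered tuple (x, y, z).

(0, 6, 1)

Form the augmented matrix and row-reduce:
  [ -1  5  -1  |  29 ]
  [  0  1   0  |   6 ]
  [  0  1  -1  |   5 ]
Multiply ρ1 by -1.
  [ 1  -5   1  |  -29 ]
  [ 0   1   0  |    6 ]
  [ 0   1  -1  |    5 ]
Subtract ρ2 from ρ3.
  [ 1  -5   1  |  -29 ]
  [ 0   1   0  |    6 ]
  [ 0   0  -1  |   -1 ]
Multiply ρ3 by -1.
  [ 1  -5  1  |  -29 ]
  [ 0   1  0  |    6 ]
  [ 0   0  1  |    1 ]
Subtract ρ3 from ρ1.
  [ 1  -5  0  |  -30 ]
  [ 0   1  0  |    6 ]
  [ 0   0  1  |    1 ]
Add 5 times ρ2 to ρ1.
  [ 1  0  0  |  0 ]
  [ 0  1  0  |  6 ]
  [ 0  0  1  |  1 ]
Reading off the last column: x = 0, y = 6, z = 1.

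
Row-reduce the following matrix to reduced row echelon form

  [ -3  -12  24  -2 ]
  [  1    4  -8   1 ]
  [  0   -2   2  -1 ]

[[1, 0, -4, 0], [0, 1, -1, 0], [0, 0, 0, 1]]

r1 -> -1/3·r1
r2 -> r2 − r1
r2 ↔ r3
r2 -> -1/2·r2
r3 -> 3·r3
r2 -> r2 − 1/2·r3
r1 -> r1 − 2/3·r3
r1 -> r1 − 4·r2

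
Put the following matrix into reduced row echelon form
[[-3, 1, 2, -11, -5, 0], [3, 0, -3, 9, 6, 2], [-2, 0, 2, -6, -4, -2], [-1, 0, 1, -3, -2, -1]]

Multiply r1 by -1/3.
Subtract 3 times r1 from r2.
Add 2 times r1 to r3.
Add r1 to r4.
Add 2/3 times r2 to r3.
Add 1/3 times r2 to r4.
Multiply r3 by -3/2.
Add 1/3 times r3 to r4.
Subtract 2 times r3 from r2.
Add 1/3 times r2 to r1.

[[1, 0, -1, 3, 2, 0], [0, 1, -1, -2, 1, 0], [0, 0, 0, 0, 0, 1], [0, 0, 0, 0, 0, 0]]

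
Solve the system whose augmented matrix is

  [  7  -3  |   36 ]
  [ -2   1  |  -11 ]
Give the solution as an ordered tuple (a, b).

(3, -5)

r1 → 1/7·r1
r2 → r2 + 2·r1
r2 → 7·r2
r1 → r1 + 3/7·r2
Reading off the last column: a = 3, b = -5.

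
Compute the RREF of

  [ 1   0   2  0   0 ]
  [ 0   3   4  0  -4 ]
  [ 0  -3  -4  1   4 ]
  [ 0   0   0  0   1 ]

[[1, 0, 2, 0, 0], [0, 1, 4/3, 0, 0], [0, 0, 0, 1, 0], [0, 0, 0, 0, 1]]

R2 → 1/3·R2
  [ 1   0    2  0     0 ]
  [ 0   1  4/3  0  -4/3 ]
  [ 0  -3   -4  1     4 ]
  [ 0   0    0  0     1 ]
R3 → R3 + 3·R2
  [ 1  0    2  0     0 ]
  [ 0  1  4/3  0  -4/3 ]
  [ 0  0    0  1     0 ]
  [ 0  0    0  0     1 ]
R2 → R2 + 4/3·R4
  [ 1  0    2  0  0 ]
  [ 0  1  4/3  0  0 ]
  [ 0  0    0  1  0 ]
  [ 0  0    0  0  1 ]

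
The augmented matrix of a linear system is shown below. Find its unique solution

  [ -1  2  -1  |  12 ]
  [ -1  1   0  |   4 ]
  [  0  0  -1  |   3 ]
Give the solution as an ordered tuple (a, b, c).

R1 → -1·R1
  [  1  -2   1  |  -12 ]
  [ -1   1   0  |    4 ]
  [  0   0  -1  |    3 ]
R2 → R2 + R1
  [ 1  -2   1  |  -12 ]
  [ 0  -1   1  |   -8 ]
  [ 0   0  -1  |    3 ]
R2 → -1·R2
  [ 1  -2   1  |  -12 ]
  [ 0   1  -1  |    8 ]
  [ 0   0  -1  |    3 ]
R3 → -1·R3
  [ 1  -2   1  |  -12 ]
  [ 0   1  -1  |    8 ]
  [ 0   0   1  |   -3 ]
R2 → R2 + R3
  [ 1  -2  1  |  -12 ]
  [ 0   1  0  |    5 ]
  [ 0   0  1  |   -3 ]
R1 → R1 − R3
  [ 1  -2  0  |  -9 ]
  [ 0   1  0  |   5 ]
  [ 0   0  1  |  -3 ]
R1 → R1 + 2·R2
  [ 1  0  0  |   1 ]
  [ 0  1  0  |   5 ]
  [ 0  0  1  |  -3 ]
Reading off the last column: a = 1, b = 5, c = -3.

(1, 5, -3)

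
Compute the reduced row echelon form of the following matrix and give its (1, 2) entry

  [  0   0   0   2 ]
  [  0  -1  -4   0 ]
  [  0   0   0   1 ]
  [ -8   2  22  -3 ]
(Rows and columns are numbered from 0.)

4

R1 ↔ R4
  [ -8   2  22  -3 ]
  [  0  -1  -4   0 ]
  [  0   0   0   1 ]
  [  0   0   0   2 ]
R1 ← -1/8·R1
  [ 1  -1/4  -11/4  3/8 ]
  [ 0    -1     -4    0 ]
  [ 0     0      0    1 ]
  [ 0     0      0    2 ]
R2 ← -1·R2
  [ 1  -1/4  -11/4  3/8 ]
  [ 0     1      4    0 ]
  [ 0     0      0    1 ]
  [ 0     0      0    2 ]
R4 ← R4 − 2·R3
  [ 1  -1/4  -11/4  3/8 ]
  [ 0     1      4    0 ]
  [ 0     0      0    1 ]
  [ 0     0      0    0 ]
R1 ← R1 − 3/8·R3
  [ 1  -1/4  -11/4  0 ]
  [ 0     1      4  0 ]
  [ 0     0      0  1 ]
  [ 0     0      0  0 ]
R1 ← R1 + 1/4·R2
  [ 1  0  -7/4  0 ]
  [ 0  1     4  0 ]
  [ 0  0     0  1 ]
  [ 0  0     0  0 ]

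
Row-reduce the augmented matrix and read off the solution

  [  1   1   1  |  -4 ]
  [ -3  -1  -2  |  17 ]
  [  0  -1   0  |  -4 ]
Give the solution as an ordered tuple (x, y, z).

R2 := R2 + 3·R1
  [ 1   1  1  |  -4 ]
  [ 0   2  1  |   5 ]
  [ 0  -1  0  |  -4 ]
R2 := 1/2·R2
  [ 1   1    1  |   -4 ]
  [ 0   1  1/2  |  5/2 ]
  [ 0  -1    0  |   -4 ]
R3 := R3 + R2
  [ 1  1    1  |    -4 ]
  [ 0  1  1/2  |   5/2 ]
  [ 0  0  1/2  |  -3/2 ]
R3 := 2·R3
  [ 1  1    1  |   -4 ]
  [ 0  1  1/2  |  5/2 ]
  [ 0  0    1  |   -3 ]
R2 := R2 − 1/2·R3
  [ 1  1  1  |  -4 ]
  [ 0  1  0  |   4 ]
  [ 0  0  1  |  -3 ]
R1 := R1 − R3
  [ 1  1  0  |  -1 ]
  [ 0  1  0  |   4 ]
  [ 0  0  1  |  -3 ]
R1 := R1 − R2
  [ 1  0  0  |  -5 ]
  [ 0  1  0  |   4 ]
  [ 0  0  1  |  -3 ]
Reading off the last column: x = -5, y = 4, z = -3.

(-5, 4, -3)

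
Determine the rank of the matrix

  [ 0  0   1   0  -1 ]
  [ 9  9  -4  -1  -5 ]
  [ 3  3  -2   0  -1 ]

R1 <=> R2
  [ 9  9  -4  -1  -5 ]
  [ 0  0   1   0  -1 ]
  [ 3  3  -2   0  -1 ]
R1 → 1/9·R1
  [ 1  1  -4/9  -1/9  -5/9 ]
  [ 0  0     1     0    -1 ]
  [ 3  3    -2     0    -1 ]
R3 → R3 − 3·R1
  [ 1  1  -4/9  -1/9  -5/9 ]
  [ 0  0     1     0    -1 ]
  [ 0  0  -2/3   1/3   2/3 ]
R3 → R3 + 2/3·R2
  [ 1  1  -4/9  -1/9  -5/9 ]
  [ 0  0     1     0    -1 ]
  [ 0  0     0   1/3     0 ]
R3 → 3·R3
  [ 1  1  -4/9  -1/9  -5/9 ]
  [ 0  0     1     0    -1 ]
  [ 0  0     0     1     0 ]
R1 → R1 + 1/9·R3
  [ 1  1  -4/9  0  -5/9 ]
  [ 0  0     1  0    -1 ]
  [ 0  0     0  1     0 ]
R1 → R1 + 4/9·R2
  [ 1  1  0  0  -1 ]
  [ 0  0  1  0  -1 ]
  [ 0  0  0  1   0 ]
The reduced form has 3 nonzero rows.

rank = 3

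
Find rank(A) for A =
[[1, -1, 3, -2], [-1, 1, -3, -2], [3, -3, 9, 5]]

rank = 2

Add R1 to R2.
  [ 1  -1  3  -2 ]
  [ 0   0  0  -4 ]
  [ 3  -3  9   5 ]
Subtract 3 times R1 from R3.
  [ 1  -1  3  -2 ]
  [ 0   0  0  -4 ]
  [ 0   0  0  11 ]
Multiply R2 by -1/4.
  [ 1  -1  3  -2 ]
  [ 0   0  0   1 ]
  [ 0   0  0  11 ]
Subtract 11 times R2 from R3.
  [ 1  -1  3  -2 ]
  [ 0   0  0   1 ]
  [ 0   0  0   0 ]
Add 2 times R2 to R1.
  [ 1  -1  3  0 ]
  [ 0   0  0  1 ]
  [ 0   0  0  0 ]
The reduced form has 2 nonzero rows.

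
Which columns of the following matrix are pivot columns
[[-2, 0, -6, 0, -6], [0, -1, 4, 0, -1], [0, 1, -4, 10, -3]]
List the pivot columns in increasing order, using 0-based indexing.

R1 → -1/2·R1
  [ 1   0   3   0   3 ]
  [ 0  -1   4   0  -1 ]
  [ 0   1  -4  10  -3 ]
R2 → -1·R2
  [ 1  0   3   0   3 ]
  [ 0  1  -4   0   1 ]
  [ 0  1  -4  10  -3 ]
R3 → R3 − R2
  [ 1  0   3   0   3 ]
  [ 0  1  -4   0   1 ]
  [ 0  0   0  10  -4 ]
R3 → 1/10·R3
  [ 1  0   3  0     3 ]
  [ 0  1  -4  0     1 ]
  [ 0  0   0  1  -2/5 ]
Pivot columns are the columns containing a leading 1.

0, 1, 3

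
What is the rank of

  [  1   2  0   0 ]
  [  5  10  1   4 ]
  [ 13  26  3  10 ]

Subtract 5 times R1 from R2.
  [  1   2  0   0 ]
  [  0   0  1   4 ]
  [ 13  26  3  10 ]
Subtract 13 times R1 from R3.
  [ 1  2  0   0 ]
  [ 0  0  1   4 ]
  [ 0  0  3  10 ]
Subtract 3 times R2 from R3.
  [ 1  2  0   0 ]
  [ 0  0  1   4 ]
  [ 0  0  0  -2 ]
Multiply R3 by -1/2.
  [ 1  2  0  0 ]
  [ 0  0  1  4 ]
  [ 0  0  0  1 ]
Subtract 4 times R3 from R2.
  [ 1  2  0  0 ]
  [ 0  0  1  0 ]
  [ 0  0  0  1 ]
The reduced form has 3 nonzero rows.

rank = 3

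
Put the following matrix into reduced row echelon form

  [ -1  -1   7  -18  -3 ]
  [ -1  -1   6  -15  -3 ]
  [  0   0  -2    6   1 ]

[[1, 1, 0, -3, 0], [0, 0, 1, -3, 0], [0, 0, 0, 0, 1]]

ρ1 ← -1·ρ1
  [  1   1  -7   18   3 ]
  [ -1  -1   6  -15  -3 ]
  [  0   0  -2    6   1 ]
ρ2 ← ρ2 + ρ1
  [ 1  1  -7  18  3 ]
  [ 0  0  -1   3  0 ]
  [ 0  0  -2   6  1 ]
ρ2 ← -1·ρ2
  [ 1  1  -7  18  3 ]
  [ 0  0   1  -3  0 ]
  [ 0  0  -2   6  1 ]
ρ3 ← ρ3 + 2·ρ2
  [ 1  1  -7  18  3 ]
  [ 0  0   1  -3  0 ]
  [ 0  0   0   0  1 ]
ρ1 ← ρ1 − 3·ρ3
  [ 1  1  -7  18  0 ]
  [ 0  0   1  -3  0 ]
  [ 0  0   0   0  1 ]
ρ1 ← ρ1 + 7·ρ2
  [ 1  1  0  -3  0 ]
  [ 0  0  1  -3  0 ]
  [ 0  0  0   0  1 ]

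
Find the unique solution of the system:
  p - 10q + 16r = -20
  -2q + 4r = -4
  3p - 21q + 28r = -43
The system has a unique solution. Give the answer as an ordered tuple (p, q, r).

Form the augmented matrix and row-reduce:
  [ 1  -10  16  |  -20 ]
  [ 0   -2   4  |   -4 ]
  [ 3  -21  28  |  -43 ]
ρ3 := ρ3 − 3·ρ1
ρ2 := -1/2·ρ2
ρ3 := ρ3 − 9·ρ2
ρ3 := -1/2·ρ3
ρ2 := ρ2 + 2·ρ3
ρ1 := ρ1 − 16·ρ3
ρ1 := ρ1 + 10·ρ2
Reading off the last column: p = 2, q = 3, r = 1/2.

(2, 3, 1/2)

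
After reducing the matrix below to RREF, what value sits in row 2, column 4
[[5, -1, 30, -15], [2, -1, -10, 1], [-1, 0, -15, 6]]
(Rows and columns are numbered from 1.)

R1 → 1/5·R1
  [  1  -1/5    6  -3 ]
  [  2    -1  -10   1 ]
  [ -1     0  -15   6 ]
R2 → R2 − 2·R1
  [  1  -1/5    6  -3 ]
  [  0  -3/5  -22   7 ]
  [ -1     0  -15   6 ]
R3 → R3 + R1
  [ 1  -1/5    6  -3 ]
  [ 0  -3/5  -22   7 ]
  [ 0  -1/5   -9   3 ]
R2 → -5/3·R2
  [ 1  -1/5      6     -3 ]
  [ 0     1  110/3  -35/3 ]
  [ 0  -1/5     -9      3 ]
R3 → R3 + 1/5·R2
  [ 1  -1/5      6     -3 ]
  [ 0     1  110/3  -35/3 ]
  [ 0     0   -5/3    2/3 ]
R3 → -3/5·R3
  [ 1  -1/5      6     -3 ]
  [ 0     1  110/3  -35/3 ]
  [ 0     0      1   -2/5 ]
R2 → R2 − 110/3·R3
  [ 1  -1/5  6    -3 ]
  [ 0     1  0     3 ]
  [ 0     0  1  -2/5 ]
R1 → R1 − 6·R3
  [ 1  -1/5  0  -3/5 ]
  [ 0     1  0     3 ]
  [ 0     0  1  -2/5 ]
R1 → R1 + 1/5·R2
  [ 1  0  0     0 ]
  [ 0  1  0     3 ]
  [ 0  0  1  -2/5 ]

3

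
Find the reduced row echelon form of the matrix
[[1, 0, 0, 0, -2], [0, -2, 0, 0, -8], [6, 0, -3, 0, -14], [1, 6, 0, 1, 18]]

[[1, 0, 0, 0, -2], [0, 1, 0, 0, 4], [0, 0, 1, 0, 2/3], [0, 0, 0, 1, -4]]

Subtract 6 times R1 from R3.
  [ 1   0   0  0  -2 ]
  [ 0  -2   0  0  -8 ]
  [ 0   0  -3  0  -2 ]
  [ 1   6   0  1  18 ]
Subtract R1 from R4.
  [ 1   0   0  0  -2 ]
  [ 0  -2   0  0  -8 ]
  [ 0   0  -3  0  -2 ]
  [ 0   6   0  1  20 ]
Multiply R2 by -1/2.
  [ 1  0   0  0  -2 ]
  [ 0  1   0  0   4 ]
  [ 0  0  -3  0  -2 ]
  [ 0  6   0  1  20 ]
Subtract 6 times R2 from R4.
  [ 1  0   0  0  -2 ]
  [ 0  1   0  0   4 ]
  [ 0  0  -3  0  -2 ]
  [ 0  0   0  1  -4 ]
Multiply R3 by -1/3.
  [ 1  0  0  0   -2 ]
  [ 0  1  0  0    4 ]
  [ 0  0  1  0  2/3 ]
  [ 0  0  0  1   -4 ]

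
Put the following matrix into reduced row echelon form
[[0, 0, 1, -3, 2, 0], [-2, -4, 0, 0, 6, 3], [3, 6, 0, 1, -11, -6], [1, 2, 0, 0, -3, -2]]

Swap ρ1 and ρ2.
  [ -2  -4  0   0    6   3 ]
  [  0   0  1  -3    2   0 ]
  [  3   6  0   1  -11  -6 ]
  [  1   2  0   0   -3  -2 ]
Multiply ρ1 by -1/2.
  [ 1  2  0   0   -3  -3/2 ]
  [ 0  0  1  -3    2     0 ]
  [ 3  6  0   1  -11    -6 ]
  [ 1  2  0   0   -3    -2 ]
Subtract 3 times ρ1 from ρ3.
  [ 1  2  0   0  -3  -3/2 ]
  [ 0  0  1  -3   2     0 ]
  [ 0  0  0   1  -2  -3/2 ]
  [ 1  2  0   0  -3    -2 ]
Subtract ρ1 from ρ4.
  [ 1  2  0   0  -3  -3/2 ]
  [ 0  0  1  -3   2     0 ]
  [ 0  0  0   1  -2  -3/2 ]
  [ 0  0  0   0   0  -1/2 ]
Multiply ρ4 by -2.
  [ 1  2  0   0  -3  -3/2 ]
  [ 0  0  1  -3   2     0 ]
  [ 0  0  0   1  -2  -3/2 ]
  [ 0  0  0   0   0     1 ]
Add 3/2 times ρ4 to ρ3.
  [ 1  2  0   0  -3  -3/2 ]
  [ 0  0  1  -3   2     0 ]
  [ 0  0  0   1  -2     0 ]
  [ 0  0  0   0   0     1 ]
Add 3/2 times ρ4 to ρ1.
  [ 1  2  0   0  -3  0 ]
  [ 0  0  1  -3   2  0 ]
  [ 0  0  0   1  -2  0 ]
  [ 0  0  0   0   0  1 ]
Add 3 times ρ3 to ρ2.
  [ 1  2  0  0  -3  0 ]
  [ 0  0  1  0  -4  0 ]
  [ 0  0  0  1  -2  0 ]
  [ 0  0  0  0   0  1 ]

[[1, 2, 0, 0, -3, 0], [0, 0, 1, 0, -4, 0], [0, 0, 0, 1, -2, 0], [0, 0, 0, 0, 0, 1]]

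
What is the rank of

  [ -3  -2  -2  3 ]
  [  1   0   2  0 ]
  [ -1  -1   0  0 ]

ρ1 -> -1/3·ρ1
  [  1  2/3  2/3  -1 ]
  [  1    0    2   0 ]
  [ -1   -1    0   0 ]
ρ2 -> ρ2 − ρ1
  [  1   2/3  2/3  -1 ]
  [  0  -2/3  4/3   1 ]
  [ -1    -1    0   0 ]
ρ3 -> ρ3 + ρ1
  [ 1   2/3  2/3  -1 ]
  [ 0  -2/3  4/3   1 ]
  [ 0  -1/3  2/3  -1 ]
ρ2 -> -3/2·ρ2
  [ 1   2/3  2/3    -1 ]
  [ 0     1   -2  -3/2 ]
  [ 0  -1/3  2/3    -1 ]
ρ3 -> ρ3 + 1/3·ρ2
  [ 1  2/3  2/3    -1 ]
  [ 0    1   -2  -3/2 ]
  [ 0    0    0  -3/2 ]
ρ3 -> -2/3·ρ3
  [ 1  2/3  2/3    -1 ]
  [ 0    1   -2  -3/2 ]
  [ 0    0    0     1 ]
ρ2 -> ρ2 + 3/2·ρ3
  [ 1  2/3  2/3  -1 ]
  [ 0    1   -2   0 ]
  [ 0    0    0   1 ]
ρ1 -> ρ1 + ρ3
  [ 1  2/3  2/3  0 ]
  [ 0    1   -2  0 ]
  [ 0    0    0  1 ]
ρ1 -> ρ1 − 2/3·ρ2
  [ 1  0   2  0 ]
  [ 0  1  -2  0 ]
  [ 0  0   0  1 ]
The reduced form has 3 nonzero rows.

rank = 3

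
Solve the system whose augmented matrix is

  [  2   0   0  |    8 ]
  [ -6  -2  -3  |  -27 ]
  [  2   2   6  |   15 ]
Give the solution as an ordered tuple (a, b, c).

Multiply r1 by 1/2.
  [  1   0   0  |    4 ]
  [ -6  -2  -3  |  -27 ]
  [  2   2   6  |   15 ]
Add 6 times r1 to r2.
  [ 1   0   0  |   4 ]
  [ 0  -2  -3  |  -3 ]
  [ 2   2   6  |  15 ]
Subtract 2 times r1 from r3.
  [ 1   0   0  |   4 ]
  [ 0  -2  -3  |  -3 ]
  [ 0   2   6  |   7 ]
Multiply r2 by -1/2.
  [ 1  0    0  |    4 ]
  [ 0  1  3/2  |  3/2 ]
  [ 0  2    6  |    7 ]
Subtract 2 times r2 from r3.
  [ 1  0    0  |    4 ]
  [ 0  1  3/2  |  3/2 ]
  [ 0  0    3  |    4 ]
Multiply r3 by 1/3.
  [ 1  0    0  |    4 ]
  [ 0  1  3/2  |  3/2 ]
  [ 0  0    1  |  4/3 ]
Subtract 3/2 times r3 from r2.
  [ 1  0  0  |     4 ]
  [ 0  1  0  |  -1/2 ]
  [ 0  0  1  |   4/3 ]
Reading off the last column: a = 4, b = -1/2, c = 4/3.

(4, -1/2, 4/3)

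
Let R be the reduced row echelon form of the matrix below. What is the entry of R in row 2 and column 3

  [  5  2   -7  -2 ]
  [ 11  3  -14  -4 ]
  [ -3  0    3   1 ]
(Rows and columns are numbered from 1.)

R1 -> 1/5·R1
R2 -> R2 − 11·R1
R3 -> R3 + 3·R1
R2 -> -5/7·R2
R3 -> R3 − 6/5·R2
R3 -> 7·R3
R2 -> R2 + 2/7·R3
R1 -> R1 + 2/5·R3
R1 -> R1 − 2/5·R2

-1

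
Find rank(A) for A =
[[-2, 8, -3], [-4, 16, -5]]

R1 -> -1/2·R1
  [  1  -4  3/2 ]
  [ -4  16   -5 ]
R2 -> R2 + 4·R1
  [ 1  -4  3/2 ]
  [ 0   0    1 ]
R1 -> R1 − 3/2·R2
  [ 1  -4  0 ]
  [ 0   0  1 ]
The reduced form has 2 nonzero rows.

rank = 2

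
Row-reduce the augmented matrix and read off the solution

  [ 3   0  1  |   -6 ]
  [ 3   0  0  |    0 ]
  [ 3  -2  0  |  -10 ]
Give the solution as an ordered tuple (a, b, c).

R1 ← 1/3·R1
  [ 1   0  1/3  |   -2 ]
  [ 3   0    0  |    0 ]
  [ 3  -2    0  |  -10 ]
R2 ← R2 − 3·R1
  [ 1   0  1/3  |   -2 ]
  [ 0   0   -1  |    6 ]
  [ 3  -2    0  |  -10 ]
R3 ← R3 − 3·R1
  [ 1   0  1/3  |  -2 ]
  [ 0   0   -1  |   6 ]
  [ 0  -2   -1  |  -4 ]
R2 <-> R3
  [ 1   0  1/3  |  -2 ]
  [ 0  -2   -1  |  -4 ]
  [ 0   0   -1  |   6 ]
R2 ← -1/2·R2
  [ 1  0  1/3  |  -2 ]
  [ 0  1  1/2  |   2 ]
  [ 0  0   -1  |   6 ]
R3 ← -1·R3
  [ 1  0  1/3  |  -2 ]
  [ 0  1  1/2  |   2 ]
  [ 0  0    1  |  -6 ]
R2 ← R2 − 1/2·R3
  [ 1  0  1/3  |  -2 ]
  [ 0  1    0  |   5 ]
  [ 0  0    1  |  -6 ]
R1 ← R1 − 1/3·R3
  [ 1  0  0  |   0 ]
  [ 0  1  0  |   5 ]
  [ 0  0  1  |  -6 ]
Reading off the last column: a = 0, b = 5, c = -6.

(0, 5, -6)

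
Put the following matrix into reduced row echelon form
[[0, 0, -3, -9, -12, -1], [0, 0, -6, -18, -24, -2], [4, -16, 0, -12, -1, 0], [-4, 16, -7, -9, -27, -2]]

R1 <=> R3
  [  4  -16   0  -12   -1   0 ]
  [  0    0  -6  -18  -24  -2 ]
  [  0    0  -3   -9  -12  -1 ]
  [ -4   16  -7   -9  -27  -2 ]
R1 := 1/4·R1
  [  1  -4   0   -3  -1/4   0 ]
  [  0   0  -6  -18   -24  -2 ]
  [  0   0  -3   -9   -12  -1 ]
  [ -4  16  -7   -9   -27  -2 ]
R4 := R4 + 4·R1
  [ 1  -4   0   -3  -1/4   0 ]
  [ 0   0  -6  -18   -24  -2 ]
  [ 0   0  -3   -9   -12  -1 ]
  [ 0   0  -7  -21   -28  -2 ]
R2 := -1/6·R2
  [ 1  -4   0   -3  -1/4    0 ]
  [ 0   0   1    3     4  1/3 ]
  [ 0   0  -3   -9   -12   -1 ]
  [ 0   0  -7  -21   -28   -2 ]
R3 := R3 + 3·R2
  [ 1  -4   0   -3  -1/4    0 ]
  [ 0   0   1    3     4  1/3 ]
  [ 0   0   0    0     0    0 ]
  [ 0   0  -7  -21   -28   -2 ]
R4 := R4 + 7·R2
  [ 1  -4  0  -3  -1/4    0 ]
  [ 0   0  1   3     4  1/3 ]
  [ 0   0  0   0     0    0 ]
  [ 0   0  0   0     0  1/3 ]
R3 <=> R4
  [ 1  -4  0  -3  -1/4    0 ]
  [ 0   0  1   3     4  1/3 ]
  [ 0   0  0   0     0  1/3 ]
  [ 0   0  0   0     0    0 ]
R3 := 3·R3
  [ 1  -4  0  -3  -1/4    0 ]
  [ 0   0  1   3     4  1/3 ]
  [ 0   0  0   0     0    1 ]
  [ 0   0  0   0     0    0 ]
R2 := R2 − 1/3·R3
  [ 1  -4  0  -3  -1/4  0 ]
  [ 0   0  1   3     4  0 ]
  [ 0   0  0   0     0  1 ]
  [ 0   0  0   0     0  0 ]

[[1, -4, 0, -3, -1/4, 0], [0, 0, 1, 3, 4, 0], [0, 0, 0, 0, 0, 1], [0, 0, 0, 0, 0, 0]]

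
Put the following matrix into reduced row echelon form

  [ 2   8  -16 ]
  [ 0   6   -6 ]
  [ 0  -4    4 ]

ρ1 → 1/2·ρ1
  [ 1   4  -8 ]
  [ 0   6  -6 ]
  [ 0  -4   4 ]
ρ2 → 1/6·ρ2
  [ 1   4  -8 ]
  [ 0   1  -1 ]
  [ 0  -4   4 ]
ρ3 → ρ3 + 4·ρ2
  [ 1  4  -8 ]
  [ 0  1  -1 ]
  [ 0  0   0 ]
ρ1 → ρ1 − 4·ρ2
  [ 1  0  -4 ]
  [ 0  1  -1 ]
  [ 0  0   0 ]

[[1, 0, -4], [0, 1, -1], [0, 0, 0]]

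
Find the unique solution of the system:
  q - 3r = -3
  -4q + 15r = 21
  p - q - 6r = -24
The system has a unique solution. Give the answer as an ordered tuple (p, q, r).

Form the augmented matrix and row-reduce:
  [ 0   1  -3  |   -3 ]
  [ 0  -4  15  |   21 ]
  [ 1  -1  -6  |  -24 ]
R1 ↔ R3
  [ 1  -1  -6  |  -24 ]
  [ 0  -4  15  |   21 ]
  [ 0   1  -3  |   -3 ]
R2 := -1/4·R2
  [ 1  -1     -6  |    -24 ]
  [ 0   1  -15/4  |  -21/4 ]
  [ 0   1     -3  |     -3 ]
R3 := R3 − R2
  [ 1  -1     -6  |    -24 ]
  [ 0   1  -15/4  |  -21/4 ]
  [ 0   0    3/4  |    9/4 ]
R3 := 4/3·R3
  [ 1  -1     -6  |    -24 ]
  [ 0   1  -15/4  |  -21/4 ]
  [ 0   0      1  |      3 ]
R2 := R2 + 15/4·R3
  [ 1  -1  -6  |  -24 ]
  [ 0   1   0  |    6 ]
  [ 0   0   1  |    3 ]
R1 := R1 + 6·R3
  [ 1  -1  0  |  -6 ]
  [ 0   1  0  |   6 ]
  [ 0   0  1  |   3 ]
R1 := R1 + R2
  [ 1  0  0  |  0 ]
  [ 0  1  0  |  6 ]
  [ 0  0  1  |  3 ]
Reading off the last column: p = 0, q = 6, r = 3.

(0, 6, 3)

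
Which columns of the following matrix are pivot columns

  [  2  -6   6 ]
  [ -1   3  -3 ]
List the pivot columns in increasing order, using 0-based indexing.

ρ1 -> 1/2·ρ1
  [  1  -3   3 ]
  [ -1   3  -3 ]
ρ2 -> ρ2 + ρ1
  [ 1  -3  3 ]
  [ 0   0  0 ]
Pivot columns are the columns containing a leading 1.

0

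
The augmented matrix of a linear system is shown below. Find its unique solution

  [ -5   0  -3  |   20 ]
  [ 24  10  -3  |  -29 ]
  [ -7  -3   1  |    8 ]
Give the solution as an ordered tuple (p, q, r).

ρ1 := -1/5·ρ1
  [  1   0  3/5  |   -4 ]
  [ 24  10   -3  |  -29 ]
  [ -7  -3    1  |    8 ]
ρ2 := ρ2 − 24·ρ1
  [  1   0    3/5  |  -4 ]
  [  0  10  -87/5  |  67 ]
  [ -7  -3      1  |   8 ]
ρ3 := ρ3 + 7·ρ1
  [ 1   0    3/5  |   -4 ]
  [ 0  10  -87/5  |   67 ]
  [ 0  -3   26/5  |  -20 ]
ρ2 := 1/10·ρ2
  [ 1   0     3/5  |     -4 ]
  [ 0   1  -87/50  |  67/10 ]
  [ 0  -3    26/5  |    -20 ]
ρ3 := ρ3 + 3·ρ2
  [ 1  0     3/5  |     -4 ]
  [ 0  1  -87/50  |  67/10 ]
  [ 0  0   -1/50  |   1/10 ]
ρ3 := -50·ρ3
  [ 1  0     3/5  |     -4 ]
  [ 0  1  -87/50  |  67/10 ]
  [ 0  0       1  |     -5 ]
ρ2 := ρ2 + 87/50·ρ3
  [ 1  0  3/5  |  -4 ]
  [ 0  1    0  |  -2 ]
  [ 0  0    1  |  -5 ]
ρ1 := ρ1 − 3/5·ρ3
  [ 1  0  0  |  -1 ]
  [ 0  1  0  |  -2 ]
  [ 0  0  1  |  -5 ]
Reading off the last column: p = -1, q = -2, r = -5.

(-1, -2, -5)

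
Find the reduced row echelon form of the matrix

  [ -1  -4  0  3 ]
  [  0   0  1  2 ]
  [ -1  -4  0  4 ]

ρ1 -> -1·ρ1
  [  1   4  0  -3 ]
  [  0   0  1   2 ]
  [ -1  -4  0   4 ]
ρ3 -> ρ3 + ρ1
  [ 1  4  0  -3 ]
  [ 0  0  1   2 ]
  [ 0  0  0   1 ]
ρ2 -> ρ2 − 2·ρ3
  [ 1  4  0  -3 ]
  [ 0  0  1   0 ]
  [ 0  0  0   1 ]
ρ1 -> ρ1 + 3·ρ3
  [ 1  4  0  0 ]
  [ 0  0  1  0 ]
  [ 0  0  0  1 ]

[[1, 4, 0, 0], [0, 0, 1, 0], [0, 0, 0, 1]]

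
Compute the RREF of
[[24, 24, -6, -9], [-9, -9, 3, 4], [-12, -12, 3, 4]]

[[1, 1, 0, 0], [0, 0, 1, 0], [0, 0, 0, 1]]

r1 := 1/24·r1
  [   1    1  -1/4  -3/8 ]
  [  -9   -9     3     4 ]
  [ -12  -12     3     4 ]
r2 := r2 + 9·r1
  [   1    1  -1/4  -3/8 ]
  [   0    0   3/4   5/8 ]
  [ -12  -12     3     4 ]
r3 := r3 + 12·r1
  [ 1  1  -1/4  -3/8 ]
  [ 0  0   3/4   5/8 ]
  [ 0  0     0  -1/2 ]
r2 := 4/3·r2
  [ 1  1  -1/4  -3/8 ]
  [ 0  0     1   5/6 ]
  [ 0  0     0  -1/2 ]
r3 := -2·r3
  [ 1  1  -1/4  -3/8 ]
  [ 0  0     1   5/6 ]
  [ 0  0     0     1 ]
r2 := r2 − 5/6·r3
  [ 1  1  -1/4  -3/8 ]
  [ 0  0     1     0 ]
  [ 0  0     0     1 ]
r1 := r1 + 3/8·r3
  [ 1  1  -1/4  0 ]
  [ 0  0     1  0 ]
  [ 0  0     0  1 ]
r1 := r1 + 1/4·r2
  [ 1  1  0  0 ]
  [ 0  0  1  0 ]
  [ 0  0  0  1 ]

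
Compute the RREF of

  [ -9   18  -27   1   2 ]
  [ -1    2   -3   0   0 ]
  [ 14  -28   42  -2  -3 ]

[[1, -2, 3, 0, 0], [0, 0, 0, 1, 0], [0, 0, 0, 0, 1]]

R1 → -1/9·R1
  [  1   -2   3  -1/9  -2/9 ]
  [ -1    2  -3     0     0 ]
  [ 14  -28  42    -2    -3 ]
R2 → R2 + R1
  [  1   -2   3  -1/9  -2/9 ]
  [  0    0   0  -1/9  -2/9 ]
  [ 14  -28  42    -2    -3 ]
R3 → R3 − 14·R1
  [ 1  -2  3  -1/9  -2/9 ]
  [ 0   0  0  -1/9  -2/9 ]
  [ 0   0  0  -4/9   1/9 ]
R2 → -9·R2
  [ 1  -2  3  -1/9  -2/9 ]
  [ 0   0  0     1     2 ]
  [ 0   0  0  -4/9   1/9 ]
R3 → R3 + 4/9·R2
  [ 1  -2  3  -1/9  -2/9 ]
  [ 0   0  0     1     2 ]
  [ 0   0  0     0     1 ]
R2 → R2 − 2·R3
  [ 1  -2  3  -1/9  -2/9 ]
  [ 0   0  0     1     0 ]
  [ 0   0  0     0     1 ]
R1 → R1 + 2/9·R3
  [ 1  -2  3  -1/9  0 ]
  [ 0   0  0     1  0 ]
  [ 0   0  0     0  1 ]
R1 → R1 + 1/9·R2
  [ 1  -2  3  0  0 ]
  [ 0   0  0  1  0 ]
  [ 0   0  0  0  1 ]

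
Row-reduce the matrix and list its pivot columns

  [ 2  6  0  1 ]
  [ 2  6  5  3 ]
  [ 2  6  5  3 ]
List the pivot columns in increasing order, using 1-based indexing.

r1 → 1/2·r1
  [ 1  3  0  1/2 ]
  [ 2  6  5    3 ]
  [ 2  6  5    3 ]
r2 → r2 − 2·r1
  [ 1  3  0  1/2 ]
  [ 0  0  5    2 ]
  [ 2  6  5    3 ]
r3 → r3 − 2·r1
  [ 1  3  0  1/2 ]
  [ 0  0  5    2 ]
  [ 0  0  5    2 ]
r2 → 1/5·r2
  [ 1  3  0  1/2 ]
  [ 0  0  1  2/5 ]
  [ 0  0  5    2 ]
r3 → r3 − 5·r2
  [ 1  3  0  1/2 ]
  [ 0  0  1  2/5 ]
  [ 0  0  0    0 ]
Pivot columns are the columns containing a leading 1.

1, 3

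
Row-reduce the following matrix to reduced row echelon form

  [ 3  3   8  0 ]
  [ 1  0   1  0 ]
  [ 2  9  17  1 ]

[[1, 0, 1, 0], [0, 1, 5/3, 0], [0, 0, 0, 1]]

R1 → 1/3·R1
  [ 1  1  8/3  0 ]
  [ 1  0    1  0 ]
  [ 2  9   17  1 ]
R2 → R2 − R1
  [ 1   1   8/3  0 ]
  [ 0  -1  -5/3  0 ]
  [ 2   9    17  1 ]
R3 → R3 − 2·R1
  [ 1   1   8/3  0 ]
  [ 0  -1  -5/3  0 ]
  [ 0   7  35/3  1 ]
R2 → -1·R2
  [ 1  1   8/3  0 ]
  [ 0  1   5/3  0 ]
  [ 0  7  35/3  1 ]
R3 → R3 − 7·R2
  [ 1  1  8/3  0 ]
  [ 0  1  5/3  0 ]
  [ 0  0    0  1 ]
R1 → R1 − R2
  [ 1  0    1  0 ]
  [ 0  1  5/3  0 ]
  [ 0  0    0  1 ]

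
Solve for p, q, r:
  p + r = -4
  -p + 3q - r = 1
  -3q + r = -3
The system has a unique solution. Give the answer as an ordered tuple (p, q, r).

Form the augmented matrix and row-reduce:
  [  1   0   1  |  -4 ]
  [ -1   3  -1  |   1 ]
  [  0  -3   1  |  -3 ]
Add r1 to r2.
Multiply r2 by 1/3.
Add 3 times r2 to r3.
Subtract r3 from r1.
Reading off the last column: p = 2, q = -1, r = -6.

(2, -1, -6)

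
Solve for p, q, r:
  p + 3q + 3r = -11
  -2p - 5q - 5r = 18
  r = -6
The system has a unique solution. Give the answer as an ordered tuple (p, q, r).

(1, 2, -6)

Form the augmented matrix and row-reduce:
  [  1   3   3  |  -11 ]
  [ -2  -5  -5  |   18 ]
  [  0   0   1  |   -6 ]
R2 → R2 + 2·R1
R2 → R2 − R3
R1 → R1 − 3·R3
R1 → R1 − 3·R2
Reading off the last column: p = 1, q = 2, r = -6.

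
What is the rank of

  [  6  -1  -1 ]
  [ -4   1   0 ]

r1 := 1/6·r1
  [  1  -1/6  -1/6 ]
  [ -4     1     0 ]
r2 := r2 + 4·r1
  [ 1  -1/6  -1/6 ]
  [ 0   1/3  -2/3 ]
r2 := 3·r2
  [ 1  -1/6  -1/6 ]
  [ 0     1    -2 ]
r1 := r1 + 1/6·r2
  [ 1  0  -1/2 ]
  [ 0  1    -2 ]
The reduced form has 2 nonzero rows.

rank = 2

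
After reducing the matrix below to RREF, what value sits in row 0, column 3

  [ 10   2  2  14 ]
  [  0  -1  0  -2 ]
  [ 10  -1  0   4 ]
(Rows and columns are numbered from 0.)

3/5

Multiply R1 by 1/10.
  [  1  1/5  1/5  7/5 ]
  [  0   -1    0   -2 ]
  [ 10   -1    0    4 ]
Subtract 10 times R1 from R3.
  [ 1  1/5  1/5  7/5 ]
  [ 0   -1    0   -2 ]
  [ 0   -3   -2  -10 ]
Multiply R2 by -1.
  [ 1  1/5  1/5  7/5 ]
  [ 0    1    0    2 ]
  [ 0   -3   -2  -10 ]
Add 3 times R2 to R3.
  [ 1  1/5  1/5  7/5 ]
  [ 0    1    0    2 ]
  [ 0    0   -2   -4 ]
Multiply R3 by -1/2.
  [ 1  1/5  1/5  7/5 ]
  [ 0    1    0    2 ]
  [ 0    0    1    2 ]
Subtract 1/5 times R3 from R1.
  [ 1  1/5  0  1 ]
  [ 0    1  0  2 ]
  [ 0    0  1  2 ]
Subtract 1/5 times R2 from R1.
  [ 1  0  0  3/5 ]
  [ 0  1  0    2 ]
  [ 0  0  1    2 ]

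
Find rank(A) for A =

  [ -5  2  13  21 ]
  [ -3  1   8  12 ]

rank = 2

Multiply R1 by -1/5.
  [  1  -2/5  -13/5  -21/5 ]
  [ -3     1      8     12 ]
Add 3 times R1 to R2.
  [ 1  -2/5  -13/5  -21/5 ]
  [ 0  -1/5    1/5   -3/5 ]
Multiply R2 by -5.
  [ 1  -2/5  -13/5  -21/5 ]
  [ 0     1     -1      3 ]
Add 2/5 times R2 to R1.
  [ 1  0  -3  -3 ]
  [ 0  1  -1   3 ]
The reduced form has 2 nonzero rows.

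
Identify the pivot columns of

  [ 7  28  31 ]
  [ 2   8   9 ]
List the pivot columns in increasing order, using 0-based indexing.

ρ1 := 1/7·ρ1
  [ 1  4  31/7 ]
  [ 2  8     9 ]
ρ2 := ρ2 − 2·ρ1
  [ 1  4  31/7 ]
  [ 0  0   1/7 ]
ρ2 := 7·ρ2
  [ 1  4  31/7 ]
  [ 0  0     1 ]
ρ1 := ρ1 − 31/7·ρ2
  [ 1  4  0 ]
  [ 0  0  1 ]
Pivot columns are the columns containing a leading 1.

0, 2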